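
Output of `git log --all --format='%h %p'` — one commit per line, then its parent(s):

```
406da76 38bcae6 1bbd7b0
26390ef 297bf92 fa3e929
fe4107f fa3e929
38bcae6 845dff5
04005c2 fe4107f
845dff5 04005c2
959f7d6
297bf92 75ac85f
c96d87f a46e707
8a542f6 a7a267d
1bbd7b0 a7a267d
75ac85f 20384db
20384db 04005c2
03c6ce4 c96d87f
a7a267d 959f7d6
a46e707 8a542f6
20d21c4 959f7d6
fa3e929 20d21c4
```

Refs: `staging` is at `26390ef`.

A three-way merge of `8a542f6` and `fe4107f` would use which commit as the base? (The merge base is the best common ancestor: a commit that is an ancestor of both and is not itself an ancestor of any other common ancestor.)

Ancestors of 8a542f6: {8a542f6, 959f7d6, a7a267d}.
Ancestors of fe4107f: {20d21c4, 959f7d6, fa3e929, fe4107f}.
Common ancestors: {959f7d6}.
The only common ancestor is 959f7d6, so it is the merge base.

959f7d6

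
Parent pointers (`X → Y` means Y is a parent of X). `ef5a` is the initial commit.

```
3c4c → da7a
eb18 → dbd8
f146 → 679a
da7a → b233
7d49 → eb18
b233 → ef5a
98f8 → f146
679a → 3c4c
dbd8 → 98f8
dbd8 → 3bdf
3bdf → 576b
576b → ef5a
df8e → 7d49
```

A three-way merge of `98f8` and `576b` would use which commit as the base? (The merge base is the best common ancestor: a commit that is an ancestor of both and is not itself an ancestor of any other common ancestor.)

ef5a

Ancestors of 98f8: {3c4c, 679a, 98f8, b233, da7a, ef5a, f146}.
Ancestors of 576b: {576b, ef5a}.
Common ancestors: {ef5a}.
The only common ancestor is ef5a, so it is the merge base.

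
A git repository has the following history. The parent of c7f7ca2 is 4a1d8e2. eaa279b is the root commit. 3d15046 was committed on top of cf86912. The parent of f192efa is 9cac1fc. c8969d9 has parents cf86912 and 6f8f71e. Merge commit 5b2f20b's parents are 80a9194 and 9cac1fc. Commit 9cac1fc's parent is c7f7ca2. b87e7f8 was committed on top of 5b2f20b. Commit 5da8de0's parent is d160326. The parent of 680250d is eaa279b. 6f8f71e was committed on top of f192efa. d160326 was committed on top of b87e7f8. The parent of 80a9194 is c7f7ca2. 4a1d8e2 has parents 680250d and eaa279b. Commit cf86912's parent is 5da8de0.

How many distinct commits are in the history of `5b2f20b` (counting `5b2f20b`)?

Walking parent pointers from 5b2f20b: reachable set = {4a1d8e2, 5b2f20b, 680250d, 80a9194, 9cac1fc, c7f7ca2, eaa279b}.
That is 7 commits.

7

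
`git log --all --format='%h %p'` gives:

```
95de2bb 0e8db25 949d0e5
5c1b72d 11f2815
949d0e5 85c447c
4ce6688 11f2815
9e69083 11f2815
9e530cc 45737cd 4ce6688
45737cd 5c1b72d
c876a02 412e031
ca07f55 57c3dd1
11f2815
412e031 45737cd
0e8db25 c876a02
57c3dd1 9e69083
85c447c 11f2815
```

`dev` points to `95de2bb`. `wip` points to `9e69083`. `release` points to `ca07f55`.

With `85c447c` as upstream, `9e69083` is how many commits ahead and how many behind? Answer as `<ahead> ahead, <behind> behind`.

Reachable from 9e69083: {11f2815, 9e69083}.
Reachable from 85c447c: {11f2815, 85c447c}.
Only in 9e69083's history (ahead): {9e69083} — 1.
Only in 85c447c's history (behind): {85c447c} — 1.

1 ahead, 1 behind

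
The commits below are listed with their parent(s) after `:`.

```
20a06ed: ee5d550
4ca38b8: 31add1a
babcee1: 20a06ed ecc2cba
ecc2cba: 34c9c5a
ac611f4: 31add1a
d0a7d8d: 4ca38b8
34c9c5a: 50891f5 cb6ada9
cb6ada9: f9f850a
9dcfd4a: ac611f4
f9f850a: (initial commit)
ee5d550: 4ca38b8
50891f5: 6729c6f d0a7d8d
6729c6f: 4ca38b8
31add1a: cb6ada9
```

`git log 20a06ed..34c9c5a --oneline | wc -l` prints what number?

4

Reachable from 34c9c5a: {31add1a, 34c9c5a, 4ca38b8, 50891f5, 6729c6f, cb6ada9, d0a7d8d, f9f850a}.
Reachable from 20a06ed: {20a06ed, 31add1a, 4ca38b8, cb6ada9, ee5d550, f9f850a}.
In 34c9c5a's history but not 20a06ed's: {34c9c5a, 50891f5, 6729c6f, d0a7d8d} — 4 commits.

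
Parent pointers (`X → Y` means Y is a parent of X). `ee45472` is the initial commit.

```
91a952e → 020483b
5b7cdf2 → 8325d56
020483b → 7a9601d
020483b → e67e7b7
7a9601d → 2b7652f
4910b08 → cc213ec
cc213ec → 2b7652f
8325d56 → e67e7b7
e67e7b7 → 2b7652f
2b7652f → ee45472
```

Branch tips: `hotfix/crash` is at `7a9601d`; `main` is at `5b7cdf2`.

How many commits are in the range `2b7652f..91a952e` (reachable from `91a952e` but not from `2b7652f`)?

4

Reachable from 91a952e: {020483b, 2b7652f, 7a9601d, 91a952e, e67e7b7, ee45472}.
Reachable from 2b7652f: {2b7652f, ee45472}.
In 91a952e's history but not 2b7652f's: {020483b, 7a9601d, 91a952e, e67e7b7} — 4 commits.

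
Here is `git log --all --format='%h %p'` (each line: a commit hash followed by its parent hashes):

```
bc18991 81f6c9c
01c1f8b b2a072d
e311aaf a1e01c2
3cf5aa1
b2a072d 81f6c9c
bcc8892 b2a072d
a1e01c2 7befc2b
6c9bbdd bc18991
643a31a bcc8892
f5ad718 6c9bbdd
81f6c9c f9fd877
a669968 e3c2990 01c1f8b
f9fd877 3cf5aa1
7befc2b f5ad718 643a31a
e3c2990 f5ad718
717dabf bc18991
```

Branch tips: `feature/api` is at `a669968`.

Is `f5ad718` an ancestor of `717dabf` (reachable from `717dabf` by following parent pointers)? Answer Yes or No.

No

Ancestors of 717dabf: {3cf5aa1, 717dabf, 81f6c9c, bc18991, f9fd877}.
f5ad718 is not in that set, so it is not an ancestor of 717dabf.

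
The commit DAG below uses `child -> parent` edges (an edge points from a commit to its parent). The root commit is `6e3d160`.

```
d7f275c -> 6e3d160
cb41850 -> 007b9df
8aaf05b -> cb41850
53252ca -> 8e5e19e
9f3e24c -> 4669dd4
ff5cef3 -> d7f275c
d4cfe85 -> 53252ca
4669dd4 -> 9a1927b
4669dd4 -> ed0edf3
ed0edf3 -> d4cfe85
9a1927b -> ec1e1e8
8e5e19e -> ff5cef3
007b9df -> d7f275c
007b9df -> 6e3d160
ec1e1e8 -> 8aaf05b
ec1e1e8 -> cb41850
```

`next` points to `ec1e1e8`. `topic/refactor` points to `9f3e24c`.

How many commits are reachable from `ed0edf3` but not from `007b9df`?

5

Reachable from ed0edf3: {53252ca, 6e3d160, 8e5e19e, d4cfe85, d7f275c, ed0edf3, ff5cef3}.
Reachable from 007b9df: {007b9df, 6e3d160, d7f275c}.
In ed0edf3's history but not 007b9df's: {53252ca, 8e5e19e, d4cfe85, ed0edf3, ff5cef3} — 5 commits.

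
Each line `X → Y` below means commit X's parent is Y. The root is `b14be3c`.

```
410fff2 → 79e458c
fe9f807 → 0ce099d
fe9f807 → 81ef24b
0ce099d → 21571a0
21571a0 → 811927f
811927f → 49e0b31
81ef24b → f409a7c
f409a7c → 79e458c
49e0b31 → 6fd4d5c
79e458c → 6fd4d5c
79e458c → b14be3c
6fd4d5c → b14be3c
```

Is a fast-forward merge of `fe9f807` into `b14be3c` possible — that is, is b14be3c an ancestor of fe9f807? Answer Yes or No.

A fast-forward from b14be3c to fe9f807 is possible iff b14be3c is an ancestor of fe9f807.
Ancestors of fe9f807: {0ce099d, 21571a0, 49e0b31, 6fd4d5c, 79e458c, 811927f, 81ef24b, b14be3c, f409a7c, fe9f807}.
b14be3c is among them, so fast-forward is possible.

Yes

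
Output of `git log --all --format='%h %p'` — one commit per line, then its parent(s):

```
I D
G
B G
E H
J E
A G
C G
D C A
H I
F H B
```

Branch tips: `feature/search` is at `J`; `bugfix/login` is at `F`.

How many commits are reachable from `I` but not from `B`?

Reachable from I: {A, C, D, G, I}.
Reachable from B: {B, G}.
In I's history but not B's: {A, C, D, I} — 4 commits.

4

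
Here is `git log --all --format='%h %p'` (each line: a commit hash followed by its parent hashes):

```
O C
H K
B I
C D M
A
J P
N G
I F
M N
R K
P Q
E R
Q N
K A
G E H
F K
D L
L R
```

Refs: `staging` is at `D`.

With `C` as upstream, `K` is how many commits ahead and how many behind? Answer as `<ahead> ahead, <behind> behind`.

0 ahead, 9 behind

Reachable from K: {A, K}.
Reachable from C: {A, C, D, E, G, H, K, L, M, N, R}.
Only in K's history (ahead): {} — 0.
Only in C's history (behind): {C, D, E, G, H, L, M, N, R} — 9.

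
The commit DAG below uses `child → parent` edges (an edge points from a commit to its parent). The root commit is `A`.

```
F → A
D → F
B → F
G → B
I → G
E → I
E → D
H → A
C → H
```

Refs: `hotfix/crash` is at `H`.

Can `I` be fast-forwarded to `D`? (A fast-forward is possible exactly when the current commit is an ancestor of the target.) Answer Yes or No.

A fast-forward from I to D is possible iff I is an ancestor of D.
Ancestors of D: {A, D, F}.
I is not among them, so fast-forward is not possible.

No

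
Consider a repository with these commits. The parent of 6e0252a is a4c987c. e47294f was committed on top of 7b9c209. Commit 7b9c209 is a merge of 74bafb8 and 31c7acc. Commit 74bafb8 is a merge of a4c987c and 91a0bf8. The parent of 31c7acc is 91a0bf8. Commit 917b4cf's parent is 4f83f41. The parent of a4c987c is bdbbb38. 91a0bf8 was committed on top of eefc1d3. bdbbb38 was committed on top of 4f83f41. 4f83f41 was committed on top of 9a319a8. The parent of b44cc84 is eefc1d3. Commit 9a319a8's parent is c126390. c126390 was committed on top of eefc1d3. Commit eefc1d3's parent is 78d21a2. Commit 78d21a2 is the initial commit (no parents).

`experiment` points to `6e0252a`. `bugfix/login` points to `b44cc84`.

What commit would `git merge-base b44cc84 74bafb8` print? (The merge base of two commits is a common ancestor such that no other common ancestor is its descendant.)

Ancestors of b44cc84: {78d21a2, b44cc84, eefc1d3}.
Ancestors of 74bafb8: {4f83f41, 74bafb8, 78d21a2, 91a0bf8, 9a319a8, a4c987c, bdbbb38, c126390, eefc1d3}.
Common ancestors: {78d21a2, eefc1d3}.
Among these, eefc1d3 is not an ancestor of any other common ancestor — it is the merge base.

eefc1d3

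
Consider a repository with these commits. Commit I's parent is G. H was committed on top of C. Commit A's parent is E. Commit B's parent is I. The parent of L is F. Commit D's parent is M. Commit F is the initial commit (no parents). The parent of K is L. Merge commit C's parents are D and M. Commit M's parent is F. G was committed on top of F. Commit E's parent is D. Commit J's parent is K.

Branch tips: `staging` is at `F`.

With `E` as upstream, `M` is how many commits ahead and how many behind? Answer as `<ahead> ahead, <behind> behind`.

Reachable from M: {F, M}.
Reachable from E: {D, E, F, M}.
Only in M's history (ahead): {} — 0.
Only in E's history (behind): {D, E} — 2.

0 ahead, 2 behind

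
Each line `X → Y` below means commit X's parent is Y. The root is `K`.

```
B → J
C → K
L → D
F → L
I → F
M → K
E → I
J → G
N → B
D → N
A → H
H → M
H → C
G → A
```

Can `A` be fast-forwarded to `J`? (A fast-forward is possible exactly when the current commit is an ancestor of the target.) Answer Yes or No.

Yes

A fast-forward from A to J is possible iff A is an ancestor of J.
Ancestors of J: {A, C, G, H, J, K, M}.
A is among them, so fast-forward is possible.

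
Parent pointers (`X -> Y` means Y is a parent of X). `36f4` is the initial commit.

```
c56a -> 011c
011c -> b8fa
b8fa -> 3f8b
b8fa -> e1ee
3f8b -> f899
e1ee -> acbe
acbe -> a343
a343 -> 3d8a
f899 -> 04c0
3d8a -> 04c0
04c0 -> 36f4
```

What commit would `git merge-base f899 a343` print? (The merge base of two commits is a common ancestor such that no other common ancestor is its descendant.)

Ancestors of f899: {04c0, 36f4, f899}.
Ancestors of a343: {04c0, 36f4, 3d8a, a343}.
Common ancestors: {04c0, 36f4}.
Among these, 04c0 is not an ancestor of any other common ancestor — it is the merge base.

04c0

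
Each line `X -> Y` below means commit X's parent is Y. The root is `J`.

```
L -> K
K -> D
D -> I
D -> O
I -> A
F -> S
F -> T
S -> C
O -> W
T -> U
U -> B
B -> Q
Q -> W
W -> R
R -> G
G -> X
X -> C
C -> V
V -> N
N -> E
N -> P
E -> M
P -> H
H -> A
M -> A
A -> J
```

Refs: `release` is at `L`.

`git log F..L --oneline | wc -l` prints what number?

Reachable from L: {A, C, D, E, G, H, I, J, K, L, M, N, O, P, R, V, W, X}.
Reachable from F: {A, B, C, E, F, G, H, J, M, N, P, Q, R, S, T, U, V, W, X}.
In L's history but not F's: {D, I, K, L, O} — 5 commits.

5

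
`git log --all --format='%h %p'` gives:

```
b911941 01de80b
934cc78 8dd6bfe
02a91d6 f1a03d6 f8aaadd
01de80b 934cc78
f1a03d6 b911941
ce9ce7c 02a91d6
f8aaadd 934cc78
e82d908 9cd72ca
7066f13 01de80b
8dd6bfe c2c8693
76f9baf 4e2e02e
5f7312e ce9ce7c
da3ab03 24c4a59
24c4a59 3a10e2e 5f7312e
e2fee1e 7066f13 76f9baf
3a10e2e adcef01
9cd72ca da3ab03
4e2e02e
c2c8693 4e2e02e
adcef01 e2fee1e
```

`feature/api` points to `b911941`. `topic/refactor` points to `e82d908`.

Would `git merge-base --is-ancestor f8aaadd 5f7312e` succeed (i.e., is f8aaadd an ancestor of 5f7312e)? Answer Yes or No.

Ancestors of 5f7312e (commits reachable by following parents): {01de80b, 02a91d6, 4e2e02e, 5f7312e, 8dd6bfe, 934cc78, b911941, c2c8693, ce9ce7c, f1a03d6, f8aaadd}.
f8aaadd is in that set, so it is an ancestor of 5f7312e.

Yes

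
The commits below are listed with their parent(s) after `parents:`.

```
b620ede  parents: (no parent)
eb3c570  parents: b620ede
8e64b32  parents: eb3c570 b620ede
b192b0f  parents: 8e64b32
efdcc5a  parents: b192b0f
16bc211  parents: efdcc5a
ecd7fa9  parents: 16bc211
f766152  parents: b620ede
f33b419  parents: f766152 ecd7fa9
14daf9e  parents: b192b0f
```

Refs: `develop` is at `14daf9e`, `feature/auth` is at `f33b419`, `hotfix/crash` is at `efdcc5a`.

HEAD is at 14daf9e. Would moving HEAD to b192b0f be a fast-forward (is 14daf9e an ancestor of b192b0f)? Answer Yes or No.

No

A fast-forward from 14daf9e to b192b0f is possible iff 14daf9e is an ancestor of b192b0f.
Ancestors of b192b0f: {8e64b32, b192b0f, b620ede, eb3c570}.
14daf9e is not among them, so fast-forward is not possible.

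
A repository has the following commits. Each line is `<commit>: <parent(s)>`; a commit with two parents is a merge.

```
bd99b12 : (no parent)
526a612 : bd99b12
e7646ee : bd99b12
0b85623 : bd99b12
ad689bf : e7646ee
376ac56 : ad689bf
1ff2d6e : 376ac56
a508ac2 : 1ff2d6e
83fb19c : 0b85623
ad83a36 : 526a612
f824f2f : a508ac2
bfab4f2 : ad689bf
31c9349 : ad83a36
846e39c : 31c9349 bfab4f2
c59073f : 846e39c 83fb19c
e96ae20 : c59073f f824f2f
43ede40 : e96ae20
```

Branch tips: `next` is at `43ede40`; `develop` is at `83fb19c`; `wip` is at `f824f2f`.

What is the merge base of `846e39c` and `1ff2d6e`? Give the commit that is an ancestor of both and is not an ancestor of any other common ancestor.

ad689bf

Ancestors of 846e39c: {31c9349, 526a612, 846e39c, ad689bf, ad83a36, bd99b12, bfab4f2, e7646ee}.
Ancestors of 1ff2d6e: {1ff2d6e, 376ac56, ad689bf, bd99b12, e7646ee}.
Common ancestors: {ad689bf, bd99b12, e7646ee}.
Among these, ad689bf is not an ancestor of any other common ancestor — it is the merge base.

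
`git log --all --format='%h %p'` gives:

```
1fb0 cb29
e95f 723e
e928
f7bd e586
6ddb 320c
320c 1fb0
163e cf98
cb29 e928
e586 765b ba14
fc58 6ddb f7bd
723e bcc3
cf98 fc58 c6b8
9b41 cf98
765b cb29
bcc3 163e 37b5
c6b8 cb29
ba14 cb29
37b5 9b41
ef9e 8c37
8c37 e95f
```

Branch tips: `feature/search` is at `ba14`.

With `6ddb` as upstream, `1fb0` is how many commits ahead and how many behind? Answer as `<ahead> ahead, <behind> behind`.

0 ahead, 2 behind

Reachable from 1fb0: {1fb0, cb29, e928}.
Reachable from 6ddb: {1fb0, 320c, 6ddb, cb29, e928}.
Only in 1fb0's history (ahead): {} — 0.
Only in 6ddb's history (behind): {320c, 6ddb} — 2.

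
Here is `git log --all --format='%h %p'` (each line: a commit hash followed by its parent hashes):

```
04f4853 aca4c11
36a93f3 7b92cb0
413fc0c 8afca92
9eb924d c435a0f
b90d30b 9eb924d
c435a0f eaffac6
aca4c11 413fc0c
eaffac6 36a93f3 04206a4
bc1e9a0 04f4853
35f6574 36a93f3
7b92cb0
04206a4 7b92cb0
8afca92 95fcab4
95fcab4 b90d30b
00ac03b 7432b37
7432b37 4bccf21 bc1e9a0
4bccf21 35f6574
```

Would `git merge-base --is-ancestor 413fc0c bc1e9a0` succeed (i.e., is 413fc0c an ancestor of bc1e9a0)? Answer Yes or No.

Yes

Ancestors of bc1e9a0 (commits reachable by following parents): {04206a4, 04f4853, 36a93f3, 413fc0c, 7b92cb0, 8afca92, 95fcab4, 9eb924d, aca4c11, b90d30b, bc1e9a0, c435a0f, eaffac6}.
413fc0c is in that set, so it is an ancestor of bc1e9a0.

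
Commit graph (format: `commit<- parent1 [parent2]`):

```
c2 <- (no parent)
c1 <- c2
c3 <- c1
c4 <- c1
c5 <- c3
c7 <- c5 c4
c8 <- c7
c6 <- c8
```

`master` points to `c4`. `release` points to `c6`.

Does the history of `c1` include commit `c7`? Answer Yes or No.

Ancestors of c1: {c1, c2}.
c7 is not in that set, so it is not an ancestor of c1.

No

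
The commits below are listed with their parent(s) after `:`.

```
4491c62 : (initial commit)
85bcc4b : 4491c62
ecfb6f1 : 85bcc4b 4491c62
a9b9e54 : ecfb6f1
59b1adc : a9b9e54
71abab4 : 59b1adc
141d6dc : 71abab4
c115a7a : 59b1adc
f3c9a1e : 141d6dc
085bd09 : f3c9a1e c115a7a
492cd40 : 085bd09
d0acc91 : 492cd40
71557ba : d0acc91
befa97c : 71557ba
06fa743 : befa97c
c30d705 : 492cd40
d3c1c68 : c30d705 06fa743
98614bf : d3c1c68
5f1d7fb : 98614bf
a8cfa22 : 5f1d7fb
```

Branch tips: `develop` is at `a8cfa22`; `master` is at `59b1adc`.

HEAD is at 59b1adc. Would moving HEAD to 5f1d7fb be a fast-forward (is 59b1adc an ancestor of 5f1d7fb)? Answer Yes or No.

A fast-forward from 59b1adc to 5f1d7fb is possible iff 59b1adc is an ancestor of 5f1d7fb.
Ancestors of 5f1d7fb: {06fa743, 085bd09, 141d6dc, 4491c62, 492cd40, 59b1adc, 5f1d7fb, 71557ba, 71abab4, 85bcc4b, 98614bf, a9b9e54, befa97c, c115a7a, c30d705, d0acc91, d3c1c68, ecfb6f1, f3c9a1e}.
59b1adc is among them, so fast-forward is possible.

Yes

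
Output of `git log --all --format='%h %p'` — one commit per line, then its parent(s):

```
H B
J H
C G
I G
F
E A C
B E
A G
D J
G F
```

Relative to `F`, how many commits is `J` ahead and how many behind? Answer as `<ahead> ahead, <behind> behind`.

Reachable from J: {A, B, C, E, F, G, H, J}.
Reachable from F: {F}.
Only in J's history (ahead): {A, B, C, E, G, H, J} — 7.
Only in F's history (behind): {} — 0.

7 ahead, 0 behind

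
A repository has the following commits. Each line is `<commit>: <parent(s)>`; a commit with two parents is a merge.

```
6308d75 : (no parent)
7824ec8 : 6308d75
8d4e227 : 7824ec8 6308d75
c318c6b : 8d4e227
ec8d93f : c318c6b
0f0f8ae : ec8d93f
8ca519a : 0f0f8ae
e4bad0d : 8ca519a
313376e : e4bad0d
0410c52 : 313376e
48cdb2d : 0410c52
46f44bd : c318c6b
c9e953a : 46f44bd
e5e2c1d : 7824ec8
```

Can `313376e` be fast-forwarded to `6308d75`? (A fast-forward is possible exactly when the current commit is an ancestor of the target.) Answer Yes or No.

A fast-forward from 313376e to 6308d75 is possible iff 313376e is an ancestor of 6308d75.
Ancestors of 6308d75: {6308d75}.
313376e is not among them, so fast-forward is not possible.

No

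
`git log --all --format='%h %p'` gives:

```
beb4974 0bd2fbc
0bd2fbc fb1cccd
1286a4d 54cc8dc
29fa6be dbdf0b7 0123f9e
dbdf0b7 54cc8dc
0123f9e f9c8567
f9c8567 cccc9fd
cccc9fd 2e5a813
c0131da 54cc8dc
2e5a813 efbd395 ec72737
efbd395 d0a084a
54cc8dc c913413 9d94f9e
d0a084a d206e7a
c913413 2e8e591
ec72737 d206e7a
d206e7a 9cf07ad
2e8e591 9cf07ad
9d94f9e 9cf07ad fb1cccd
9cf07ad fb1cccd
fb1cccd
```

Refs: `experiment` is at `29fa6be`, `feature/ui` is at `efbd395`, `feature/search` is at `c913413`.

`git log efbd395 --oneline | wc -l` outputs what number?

Walking parent pointers from efbd395: reachable set = {9cf07ad, d0a084a, d206e7a, efbd395, fb1cccd}.
That is 5 commits.

5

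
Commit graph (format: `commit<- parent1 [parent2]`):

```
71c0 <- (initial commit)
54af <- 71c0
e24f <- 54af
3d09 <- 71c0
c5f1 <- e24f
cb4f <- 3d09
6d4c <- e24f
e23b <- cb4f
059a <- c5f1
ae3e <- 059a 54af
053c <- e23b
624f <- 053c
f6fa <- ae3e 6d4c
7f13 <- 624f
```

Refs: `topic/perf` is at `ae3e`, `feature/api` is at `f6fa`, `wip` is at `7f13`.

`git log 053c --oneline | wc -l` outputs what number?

Walking parent pointers from 053c: reachable set = {053c, 3d09, 71c0, cb4f, e23b}.
That is 5 commits.

5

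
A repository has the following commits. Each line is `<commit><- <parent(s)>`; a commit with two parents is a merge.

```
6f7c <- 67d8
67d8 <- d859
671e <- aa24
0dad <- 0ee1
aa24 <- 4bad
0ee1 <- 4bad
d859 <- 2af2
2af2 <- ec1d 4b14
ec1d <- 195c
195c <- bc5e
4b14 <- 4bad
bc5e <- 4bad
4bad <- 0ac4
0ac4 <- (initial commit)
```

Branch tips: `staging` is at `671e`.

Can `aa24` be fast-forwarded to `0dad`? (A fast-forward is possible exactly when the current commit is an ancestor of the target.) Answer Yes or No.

No

A fast-forward from aa24 to 0dad is possible iff aa24 is an ancestor of 0dad.
Ancestors of 0dad: {0ac4, 0dad, 0ee1, 4bad}.
aa24 is not among them, so fast-forward is not possible.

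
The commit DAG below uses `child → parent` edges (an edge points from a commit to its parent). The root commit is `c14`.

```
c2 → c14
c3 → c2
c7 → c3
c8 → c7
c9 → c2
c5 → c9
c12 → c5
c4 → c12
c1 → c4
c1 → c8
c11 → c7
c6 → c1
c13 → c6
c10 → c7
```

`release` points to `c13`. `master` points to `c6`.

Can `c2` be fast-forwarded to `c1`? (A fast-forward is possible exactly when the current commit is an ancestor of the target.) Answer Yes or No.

A fast-forward from c2 to c1 is possible iff c2 is an ancestor of c1.
Ancestors of c1: {c1, c12, c14, c2, c3, c4, c5, c7, c8, c9}.
c2 is among them, so fast-forward is possible.

Yes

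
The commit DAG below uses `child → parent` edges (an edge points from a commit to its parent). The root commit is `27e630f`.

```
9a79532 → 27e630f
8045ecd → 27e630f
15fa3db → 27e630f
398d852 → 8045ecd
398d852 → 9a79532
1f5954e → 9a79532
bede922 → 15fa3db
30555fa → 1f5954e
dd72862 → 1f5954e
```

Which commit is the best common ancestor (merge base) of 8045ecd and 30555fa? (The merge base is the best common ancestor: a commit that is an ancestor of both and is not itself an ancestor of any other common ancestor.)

Ancestors of 8045ecd: {27e630f, 8045ecd}.
Ancestors of 30555fa: {1f5954e, 27e630f, 30555fa, 9a79532}.
Common ancestors: {27e630f}.
The only common ancestor is 27e630f, so it is the merge base.

27e630f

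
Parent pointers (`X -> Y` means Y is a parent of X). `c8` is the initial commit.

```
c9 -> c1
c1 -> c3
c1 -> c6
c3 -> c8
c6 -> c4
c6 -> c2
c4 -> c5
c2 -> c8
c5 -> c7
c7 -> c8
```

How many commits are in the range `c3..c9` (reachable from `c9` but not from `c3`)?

Reachable from c9: {c1, c2, c3, c4, c5, c6, c7, c8, c9}.
Reachable from c3: {c3, c8}.
In c9's history but not c3's: {c1, c2, c4, c5, c6, c7, c9} — 7 commits.

7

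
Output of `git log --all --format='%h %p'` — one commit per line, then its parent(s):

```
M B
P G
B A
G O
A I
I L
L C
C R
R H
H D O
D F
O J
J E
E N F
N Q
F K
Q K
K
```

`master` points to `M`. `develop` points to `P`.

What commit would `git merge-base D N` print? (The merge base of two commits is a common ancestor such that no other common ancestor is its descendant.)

Ancestors of D: {D, F, K}.
Ancestors of N: {K, N, Q}.
Common ancestors: {K}.
The only common ancestor is K, so it is the merge base.

K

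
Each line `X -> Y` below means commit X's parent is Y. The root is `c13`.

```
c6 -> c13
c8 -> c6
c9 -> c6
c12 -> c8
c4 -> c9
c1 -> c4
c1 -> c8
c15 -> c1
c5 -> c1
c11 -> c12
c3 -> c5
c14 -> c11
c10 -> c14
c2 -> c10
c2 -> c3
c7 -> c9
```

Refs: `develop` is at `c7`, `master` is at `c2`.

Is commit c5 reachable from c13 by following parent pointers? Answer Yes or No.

No

Ancestors of c13: {c13}.
c5 is not in that set, so it is not an ancestor of c13.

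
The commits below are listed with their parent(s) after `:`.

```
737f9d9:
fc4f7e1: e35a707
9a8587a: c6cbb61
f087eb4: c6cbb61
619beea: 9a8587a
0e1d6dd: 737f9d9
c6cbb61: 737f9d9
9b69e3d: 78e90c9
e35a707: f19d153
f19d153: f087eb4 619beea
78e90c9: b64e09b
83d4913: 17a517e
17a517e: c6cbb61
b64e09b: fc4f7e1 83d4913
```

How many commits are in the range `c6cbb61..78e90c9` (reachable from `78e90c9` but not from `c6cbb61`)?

Reachable from 78e90c9: {17a517e, 619beea, 737f9d9, 78e90c9, 83d4913, 9a8587a, b64e09b, c6cbb61, e35a707, f087eb4, f19d153, fc4f7e1}.
Reachable from c6cbb61: {737f9d9, c6cbb61}.
In 78e90c9's history but not c6cbb61's: {17a517e, 619beea, 78e90c9, 83d4913, 9a8587a, b64e09b, e35a707, f087eb4, f19d153, fc4f7e1} — 10 commits.

10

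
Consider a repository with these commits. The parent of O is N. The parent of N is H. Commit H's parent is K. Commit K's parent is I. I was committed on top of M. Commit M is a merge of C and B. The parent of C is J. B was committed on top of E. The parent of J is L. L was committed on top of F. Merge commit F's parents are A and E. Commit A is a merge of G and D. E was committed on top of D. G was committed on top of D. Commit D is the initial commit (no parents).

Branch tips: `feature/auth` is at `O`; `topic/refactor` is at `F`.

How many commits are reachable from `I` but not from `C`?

Reachable from I: {A, B, C, D, E, F, G, I, J, L, M}.
Reachable from C: {A, C, D, E, F, G, J, L}.
In I's history but not C's: {B, I, M} — 3 commits.

3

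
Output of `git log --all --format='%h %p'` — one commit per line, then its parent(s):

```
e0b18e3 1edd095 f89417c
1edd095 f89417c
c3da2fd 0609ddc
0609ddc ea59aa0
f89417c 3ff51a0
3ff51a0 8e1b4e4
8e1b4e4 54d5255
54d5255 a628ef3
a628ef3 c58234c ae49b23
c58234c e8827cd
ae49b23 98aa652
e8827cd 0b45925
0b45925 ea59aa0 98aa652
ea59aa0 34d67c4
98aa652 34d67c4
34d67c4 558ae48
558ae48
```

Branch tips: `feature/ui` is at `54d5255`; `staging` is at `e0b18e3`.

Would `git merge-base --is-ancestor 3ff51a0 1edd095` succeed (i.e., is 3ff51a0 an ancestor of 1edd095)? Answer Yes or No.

Ancestors of 1edd095 (commits reachable by following parents): {0b45925, 1edd095, 34d67c4, 3ff51a0, 54d5255, 558ae48, 8e1b4e4, 98aa652, a628ef3, ae49b23, c58234c, e8827cd, ea59aa0, f89417c}.
3ff51a0 is in that set, so it is an ancestor of 1edd095.

Yes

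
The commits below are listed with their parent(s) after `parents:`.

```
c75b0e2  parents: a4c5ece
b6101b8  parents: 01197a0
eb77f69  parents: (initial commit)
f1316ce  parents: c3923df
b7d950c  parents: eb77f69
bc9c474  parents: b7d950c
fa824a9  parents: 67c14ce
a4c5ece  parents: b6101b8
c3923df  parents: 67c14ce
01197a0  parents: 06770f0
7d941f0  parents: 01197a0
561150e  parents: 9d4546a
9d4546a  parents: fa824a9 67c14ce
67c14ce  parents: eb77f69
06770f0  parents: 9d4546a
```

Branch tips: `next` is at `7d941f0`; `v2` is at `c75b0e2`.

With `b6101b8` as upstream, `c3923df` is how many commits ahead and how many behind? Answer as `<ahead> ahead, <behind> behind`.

1 ahead, 5 behind

Reachable from c3923df: {67c14ce, c3923df, eb77f69}.
Reachable from b6101b8: {01197a0, 06770f0, 67c14ce, 9d4546a, b6101b8, eb77f69, fa824a9}.
Only in c3923df's history (ahead): {c3923df} — 1.
Only in b6101b8's history (behind): {01197a0, 06770f0, 9d4546a, b6101b8, fa824a9} — 5.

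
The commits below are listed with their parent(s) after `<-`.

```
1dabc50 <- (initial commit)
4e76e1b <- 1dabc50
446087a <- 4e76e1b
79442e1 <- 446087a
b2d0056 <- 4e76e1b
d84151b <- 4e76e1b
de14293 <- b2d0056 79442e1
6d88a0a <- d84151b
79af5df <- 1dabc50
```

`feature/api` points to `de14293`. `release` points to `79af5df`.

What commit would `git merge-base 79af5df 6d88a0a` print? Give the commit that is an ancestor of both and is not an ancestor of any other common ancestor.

Ancestors of 79af5df: {1dabc50, 79af5df}.
Ancestors of 6d88a0a: {1dabc50, 4e76e1b, 6d88a0a, d84151b}.
Common ancestors: {1dabc50}.
The only common ancestor is 1dabc50, so it is the merge base.

1dabc50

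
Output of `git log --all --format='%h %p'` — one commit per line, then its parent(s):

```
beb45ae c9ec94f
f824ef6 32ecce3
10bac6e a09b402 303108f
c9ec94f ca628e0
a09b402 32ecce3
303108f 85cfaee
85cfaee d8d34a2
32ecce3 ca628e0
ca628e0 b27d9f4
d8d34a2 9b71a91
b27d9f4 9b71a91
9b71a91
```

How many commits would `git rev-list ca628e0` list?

3

Walking parent pointers from ca628e0: reachable set = {9b71a91, b27d9f4, ca628e0}.
That is 3 commits.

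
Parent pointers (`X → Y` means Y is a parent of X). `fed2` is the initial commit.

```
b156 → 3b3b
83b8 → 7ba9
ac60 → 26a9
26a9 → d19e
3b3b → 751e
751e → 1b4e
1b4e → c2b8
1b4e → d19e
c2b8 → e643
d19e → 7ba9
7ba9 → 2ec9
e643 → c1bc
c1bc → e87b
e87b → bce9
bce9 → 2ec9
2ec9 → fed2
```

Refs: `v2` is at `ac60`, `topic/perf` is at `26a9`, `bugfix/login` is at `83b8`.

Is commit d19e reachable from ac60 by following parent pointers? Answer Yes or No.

Yes

Ancestors of ac60 (commits reachable by following parents): {26a9, 2ec9, 7ba9, ac60, d19e, fed2}.
d19e is in that set, so it is an ancestor of ac60.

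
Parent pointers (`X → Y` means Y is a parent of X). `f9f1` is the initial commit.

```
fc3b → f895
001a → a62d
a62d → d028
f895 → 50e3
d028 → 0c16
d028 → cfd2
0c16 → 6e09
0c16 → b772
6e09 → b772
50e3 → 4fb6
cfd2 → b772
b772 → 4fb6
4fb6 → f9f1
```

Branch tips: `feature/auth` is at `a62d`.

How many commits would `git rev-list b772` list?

Walking parent pointers from b772: reachable set = {4fb6, b772, f9f1}.
That is 3 commits.

3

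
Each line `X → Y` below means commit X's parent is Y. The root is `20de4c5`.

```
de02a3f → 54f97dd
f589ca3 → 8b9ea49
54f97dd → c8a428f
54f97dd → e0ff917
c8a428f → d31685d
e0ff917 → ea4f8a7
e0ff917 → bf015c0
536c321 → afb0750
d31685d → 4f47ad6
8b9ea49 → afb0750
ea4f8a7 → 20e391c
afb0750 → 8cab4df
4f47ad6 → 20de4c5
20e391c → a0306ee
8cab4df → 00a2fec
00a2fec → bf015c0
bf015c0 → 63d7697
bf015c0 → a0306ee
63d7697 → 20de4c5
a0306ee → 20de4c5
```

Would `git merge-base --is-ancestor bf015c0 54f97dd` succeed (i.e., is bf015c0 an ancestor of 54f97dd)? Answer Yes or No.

Ancestors of 54f97dd (commits reachable by following parents): {20de4c5, 20e391c, 4f47ad6, 54f97dd, 63d7697, a0306ee, bf015c0, c8a428f, d31685d, e0ff917, ea4f8a7}.
bf015c0 is in that set, so it is an ancestor of 54f97dd.

Yes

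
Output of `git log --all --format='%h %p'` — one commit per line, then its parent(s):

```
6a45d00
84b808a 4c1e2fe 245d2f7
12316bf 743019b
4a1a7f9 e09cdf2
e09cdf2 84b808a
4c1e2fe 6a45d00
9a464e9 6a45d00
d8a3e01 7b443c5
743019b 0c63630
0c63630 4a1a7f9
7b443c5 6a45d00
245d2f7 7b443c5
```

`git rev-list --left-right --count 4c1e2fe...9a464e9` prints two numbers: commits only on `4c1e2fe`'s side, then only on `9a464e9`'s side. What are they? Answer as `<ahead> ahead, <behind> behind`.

Reachable from 4c1e2fe: {4c1e2fe, 6a45d00}.
Reachable from 9a464e9: {6a45d00, 9a464e9}.
Only in 4c1e2fe's history (ahead): {4c1e2fe} — 1.
Only in 9a464e9's history (behind): {9a464e9} — 1.

1 ahead, 1 behind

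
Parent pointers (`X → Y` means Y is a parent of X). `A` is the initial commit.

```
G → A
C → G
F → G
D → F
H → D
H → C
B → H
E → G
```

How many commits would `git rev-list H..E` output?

Reachable from E: {A, E, G}.
Reachable from H: {A, C, D, F, G, H}.
In E's history but not H's: {E} — 1 commit.

1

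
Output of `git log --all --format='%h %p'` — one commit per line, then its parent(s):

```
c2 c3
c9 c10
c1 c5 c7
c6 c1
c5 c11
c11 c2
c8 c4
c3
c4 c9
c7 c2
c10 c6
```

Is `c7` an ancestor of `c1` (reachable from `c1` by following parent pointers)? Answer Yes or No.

Yes

Ancestors of c1 (commits reachable by following parents): {c1, c11, c2, c3, c5, c7}.
c7 is in that set, so it is an ancestor of c1.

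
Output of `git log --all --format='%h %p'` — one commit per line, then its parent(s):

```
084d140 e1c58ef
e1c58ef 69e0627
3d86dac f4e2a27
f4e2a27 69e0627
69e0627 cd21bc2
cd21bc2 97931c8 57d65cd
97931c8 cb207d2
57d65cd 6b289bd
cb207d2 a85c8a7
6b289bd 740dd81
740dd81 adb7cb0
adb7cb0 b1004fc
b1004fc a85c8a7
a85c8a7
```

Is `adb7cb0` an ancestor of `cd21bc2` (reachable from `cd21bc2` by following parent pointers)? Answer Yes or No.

Yes

Ancestors of cd21bc2 (commits reachable by following parents): {57d65cd, 6b289bd, 740dd81, 97931c8, a85c8a7, adb7cb0, b1004fc, cb207d2, cd21bc2}.
adb7cb0 is in that set, so it is an ancestor of cd21bc2.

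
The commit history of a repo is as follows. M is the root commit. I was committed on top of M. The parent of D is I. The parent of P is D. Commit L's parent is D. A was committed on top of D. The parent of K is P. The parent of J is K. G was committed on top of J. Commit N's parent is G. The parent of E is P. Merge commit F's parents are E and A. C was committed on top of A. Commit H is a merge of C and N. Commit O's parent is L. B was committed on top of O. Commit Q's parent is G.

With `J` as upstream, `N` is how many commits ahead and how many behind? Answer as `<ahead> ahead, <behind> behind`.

Reachable from N: {D, G, I, J, K, M, N, P}.
Reachable from J: {D, I, J, K, M, P}.
Only in N's history (ahead): {G, N} — 2.
Only in J's history (behind): {} — 0.

2 ahead, 0 behind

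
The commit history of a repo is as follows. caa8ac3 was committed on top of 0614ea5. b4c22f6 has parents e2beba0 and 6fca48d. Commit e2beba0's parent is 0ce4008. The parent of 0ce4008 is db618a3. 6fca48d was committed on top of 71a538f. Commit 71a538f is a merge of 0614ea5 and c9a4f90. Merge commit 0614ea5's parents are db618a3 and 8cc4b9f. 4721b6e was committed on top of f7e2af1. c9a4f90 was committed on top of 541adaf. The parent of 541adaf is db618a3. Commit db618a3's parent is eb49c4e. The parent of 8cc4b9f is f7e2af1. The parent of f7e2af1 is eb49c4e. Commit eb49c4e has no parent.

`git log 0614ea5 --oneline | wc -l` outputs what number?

5

Walking parent pointers from 0614ea5: reachable set = {0614ea5, 8cc4b9f, db618a3, eb49c4e, f7e2af1}.
That is 5 commits.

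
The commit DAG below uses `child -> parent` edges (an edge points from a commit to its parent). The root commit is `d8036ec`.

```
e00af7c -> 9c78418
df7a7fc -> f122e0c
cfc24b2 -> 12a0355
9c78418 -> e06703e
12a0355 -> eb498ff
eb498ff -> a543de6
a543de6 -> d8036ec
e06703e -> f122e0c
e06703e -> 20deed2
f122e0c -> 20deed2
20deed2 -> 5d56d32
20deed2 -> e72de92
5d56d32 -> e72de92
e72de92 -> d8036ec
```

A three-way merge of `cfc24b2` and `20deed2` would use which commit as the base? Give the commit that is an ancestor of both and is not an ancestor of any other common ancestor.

Ancestors of cfc24b2: {12a0355, a543de6, cfc24b2, d8036ec, eb498ff}.
Ancestors of 20deed2: {20deed2, 5d56d32, d8036ec, e72de92}.
Common ancestors: {d8036ec}.
The only common ancestor is d8036ec, so it is the merge base.

d8036ec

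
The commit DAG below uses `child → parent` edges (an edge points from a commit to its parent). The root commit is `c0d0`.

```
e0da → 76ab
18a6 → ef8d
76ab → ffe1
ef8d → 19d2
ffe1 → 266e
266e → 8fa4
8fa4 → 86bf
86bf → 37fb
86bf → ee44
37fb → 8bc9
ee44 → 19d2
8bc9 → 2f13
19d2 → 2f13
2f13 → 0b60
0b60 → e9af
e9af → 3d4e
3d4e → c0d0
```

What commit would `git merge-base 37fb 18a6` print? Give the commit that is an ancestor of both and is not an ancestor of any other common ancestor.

2f13

Ancestors of 37fb: {0b60, 2f13, 37fb, 3d4e, 8bc9, c0d0, e9af}.
Ancestors of 18a6: {0b60, 18a6, 19d2, 2f13, 3d4e, c0d0, e9af, ef8d}.
Common ancestors: {0b60, 2f13, 3d4e, c0d0, e9af}.
Among these, 2f13 is not an ancestor of any other common ancestor — it is the merge base.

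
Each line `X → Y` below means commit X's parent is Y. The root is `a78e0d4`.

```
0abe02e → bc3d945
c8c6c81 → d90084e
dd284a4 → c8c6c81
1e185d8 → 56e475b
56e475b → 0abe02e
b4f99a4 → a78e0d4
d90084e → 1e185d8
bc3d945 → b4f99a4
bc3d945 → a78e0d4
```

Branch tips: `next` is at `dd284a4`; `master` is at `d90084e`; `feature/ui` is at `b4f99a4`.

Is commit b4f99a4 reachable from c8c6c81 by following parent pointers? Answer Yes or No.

Yes

Ancestors of c8c6c81 (commits reachable by following parents): {0abe02e, 1e185d8, 56e475b, a78e0d4, b4f99a4, bc3d945, c8c6c81, d90084e}.
b4f99a4 is in that set, so it is an ancestor of c8c6c81.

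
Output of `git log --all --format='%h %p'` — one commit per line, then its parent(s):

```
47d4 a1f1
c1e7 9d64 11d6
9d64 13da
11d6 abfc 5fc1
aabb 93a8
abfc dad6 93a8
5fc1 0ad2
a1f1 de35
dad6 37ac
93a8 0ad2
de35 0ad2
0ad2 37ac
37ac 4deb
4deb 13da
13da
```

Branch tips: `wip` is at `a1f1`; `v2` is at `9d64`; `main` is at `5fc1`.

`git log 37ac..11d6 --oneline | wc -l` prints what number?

Reachable from 11d6: {0ad2, 11d6, 13da, 37ac, 4deb, 5fc1, 93a8, abfc, dad6}.
Reachable from 37ac: {13da, 37ac, 4deb}.
In 11d6's history but not 37ac's: {0ad2, 11d6, 5fc1, 93a8, abfc, dad6} — 6 commits.

6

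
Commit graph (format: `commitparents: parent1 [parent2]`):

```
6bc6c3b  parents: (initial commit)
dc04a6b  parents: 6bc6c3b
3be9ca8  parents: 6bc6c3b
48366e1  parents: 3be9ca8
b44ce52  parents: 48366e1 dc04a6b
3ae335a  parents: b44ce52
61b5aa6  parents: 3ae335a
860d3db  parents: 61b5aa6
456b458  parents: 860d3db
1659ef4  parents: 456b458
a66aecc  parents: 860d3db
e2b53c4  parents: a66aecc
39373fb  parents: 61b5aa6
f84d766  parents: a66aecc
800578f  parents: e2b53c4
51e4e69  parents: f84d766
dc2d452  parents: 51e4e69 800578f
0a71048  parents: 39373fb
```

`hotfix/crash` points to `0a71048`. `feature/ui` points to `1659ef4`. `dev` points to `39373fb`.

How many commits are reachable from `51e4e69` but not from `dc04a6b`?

9

Reachable from 51e4e69: {3ae335a, 3be9ca8, 48366e1, 51e4e69, 61b5aa6, 6bc6c3b, 860d3db, a66aecc, b44ce52, dc04a6b, f84d766}.
Reachable from dc04a6b: {6bc6c3b, dc04a6b}.
In 51e4e69's history but not dc04a6b's: {3ae335a, 3be9ca8, 48366e1, 51e4e69, 61b5aa6, 860d3db, a66aecc, b44ce52, f84d766} — 9 commits.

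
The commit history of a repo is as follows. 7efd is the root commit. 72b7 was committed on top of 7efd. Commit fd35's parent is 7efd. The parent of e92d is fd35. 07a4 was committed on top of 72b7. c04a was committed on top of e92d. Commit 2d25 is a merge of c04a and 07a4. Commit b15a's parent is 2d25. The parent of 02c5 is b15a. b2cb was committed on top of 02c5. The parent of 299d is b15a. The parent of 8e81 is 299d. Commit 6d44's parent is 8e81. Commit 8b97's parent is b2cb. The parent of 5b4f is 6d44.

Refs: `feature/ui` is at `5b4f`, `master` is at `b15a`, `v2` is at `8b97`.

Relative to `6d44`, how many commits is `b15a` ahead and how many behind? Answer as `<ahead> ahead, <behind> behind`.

0 ahead, 3 behind

Reachable from b15a: {07a4, 2d25, 72b7, 7efd, b15a, c04a, e92d, fd35}.
Reachable from 6d44: {07a4, 299d, 2d25, 6d44, 72b7, 7efd, 8e81, b15a, c04a, e92d, fd35}.
Only in b15a's history (ahead): {} — 0.
Only in 6d44's history (behind): {299d, 6d44, 8e81} — 3.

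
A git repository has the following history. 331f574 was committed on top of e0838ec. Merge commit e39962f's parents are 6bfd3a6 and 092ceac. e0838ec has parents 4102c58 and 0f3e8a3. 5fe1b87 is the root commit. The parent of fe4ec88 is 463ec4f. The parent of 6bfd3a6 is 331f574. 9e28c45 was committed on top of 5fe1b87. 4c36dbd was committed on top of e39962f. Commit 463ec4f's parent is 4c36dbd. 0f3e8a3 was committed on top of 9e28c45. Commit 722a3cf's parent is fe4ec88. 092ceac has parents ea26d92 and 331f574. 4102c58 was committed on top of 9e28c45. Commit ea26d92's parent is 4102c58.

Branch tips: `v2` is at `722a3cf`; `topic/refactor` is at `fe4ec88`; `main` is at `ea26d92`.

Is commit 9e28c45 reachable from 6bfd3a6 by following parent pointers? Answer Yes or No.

Ancestors of 6bfd3a6 (commits reachable by following parents): {0f3e8a3, 331f574, 4102c58, 5fe1b87, 6bfd3a6, 9e28c45, e0838ec}.
9e28c45 is in that set, so it is an ancestor of 6bfd3a6.

Yes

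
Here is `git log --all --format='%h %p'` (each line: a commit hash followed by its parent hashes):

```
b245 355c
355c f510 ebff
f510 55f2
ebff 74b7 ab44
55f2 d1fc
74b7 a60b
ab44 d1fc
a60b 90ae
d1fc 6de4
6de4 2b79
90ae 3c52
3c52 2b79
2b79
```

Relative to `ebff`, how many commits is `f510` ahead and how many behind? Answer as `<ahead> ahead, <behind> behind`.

Reachable from f510: {2b79, 55f2, 6de4, d1fc, f510}.
Reachable from ebff: {2b79, 3c52, 6de4, 74b7, 90ae, a60b, ab44, d1fc, ebff}.
Only in f510's history (ahead): {55f2, f510} — 2.
Only in ebff's history (behind): {3c52, 74b7, 90ae, a60b, ab44, ebff} — 6.

2 ahead, 6 behind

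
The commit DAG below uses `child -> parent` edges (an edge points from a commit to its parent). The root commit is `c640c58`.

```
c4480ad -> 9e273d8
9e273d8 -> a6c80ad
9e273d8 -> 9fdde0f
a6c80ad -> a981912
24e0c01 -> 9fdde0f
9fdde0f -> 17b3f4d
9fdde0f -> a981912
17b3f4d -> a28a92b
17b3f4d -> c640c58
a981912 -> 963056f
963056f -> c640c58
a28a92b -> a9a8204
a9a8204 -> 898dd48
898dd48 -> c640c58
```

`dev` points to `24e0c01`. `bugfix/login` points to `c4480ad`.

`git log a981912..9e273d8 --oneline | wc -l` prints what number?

Reachable from 9e273d8: {17b3f4d, 898dd48, 963056f, 9e273d8, 9fdde0f, a28a92b, a6c80ad, a981912, a9a8204, c640c58}.
Reachable from a981912: {963056f, a981912, c640c58}.
In 9e273d8's history but not a981912's: {17b3f4d, 898dd48, 9e273d8, 9fdde0f, a28a92b, a6c80ad, a9a8204} — 7 commits.

7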